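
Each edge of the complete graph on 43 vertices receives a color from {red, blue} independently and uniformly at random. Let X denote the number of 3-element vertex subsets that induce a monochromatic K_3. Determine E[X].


Let X = Σ_S X_S over the C(43, 3) = 12341 subsets S of size 3, where X_S = 1 if the K_3 on S is monochromatic.
For a fixed S, the K_3 on S has C(3, 2) = 3 edges. P[all 3 edges red] = (1/2)^3, and likewise for blue, so P[monochromatic] = 2·(1/2)^3 = 2^{1 − 3} = 1/4.
By linearity: E[X] = C(43, 3) · 2^{1 − 3} = 12341 · 1/4 = 12341/4.
Numerically: E[X] ≈ 3085.250000.

E[X] = C(43,3)·2^(1−C(3,2)) = 12341/4 ≈ 3085.250000.


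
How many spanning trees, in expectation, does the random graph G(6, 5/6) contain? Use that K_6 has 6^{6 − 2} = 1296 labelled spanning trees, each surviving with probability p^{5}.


K_6 has 6^{6 − 2} = 1296 labelled spanning trees.
For each such spanning tree H, let X_H = 1 if all 5 edges of H are present in G. Then P[X_H = 1] = p^{5} = (5/6)^{5} = 3125/7776.
By linearity: E[X] = Σ_H E[X_H] = 1296 · p^{5} = 1296 · 3125/7776 = 3125/6.
Numerically: E[X] ≈ 520.8.

E[X] = 1296 · (5/6)^{5} = 3125/6 ≈ 520.8.


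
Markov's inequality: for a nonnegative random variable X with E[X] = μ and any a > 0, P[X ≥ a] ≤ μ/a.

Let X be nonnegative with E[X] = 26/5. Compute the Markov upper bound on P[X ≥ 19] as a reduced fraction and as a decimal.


μ = E[X] = 26/5, a = 19.
Markov: P[X ≥ 19] ≤ μ/a = (26/5)/19 = 26/95.
Numerically: ≈ 0.273684.
(Since a = 19 > μ = 5.200000, the bound 26/95 is < 1 and informative.)

P[X ≥ 19] ≤ 26/95 ≈ 0.273684.


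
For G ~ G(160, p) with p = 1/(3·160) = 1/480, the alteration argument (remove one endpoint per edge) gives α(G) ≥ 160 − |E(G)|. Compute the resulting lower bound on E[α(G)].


E[|E(G)|] = C(160, 2)·p = 12720 · (1/480) = 53/2.
E[α(G)] ≥ n − E[|E(G)|] = 160 − 53/2 = 267/2.
Numerically: ≈ 133.50000.
(This is only a lower bound; the true E[α(G)] may be larger.)

E[α(G)] ≥ 267/2 ≈ 133.50000.


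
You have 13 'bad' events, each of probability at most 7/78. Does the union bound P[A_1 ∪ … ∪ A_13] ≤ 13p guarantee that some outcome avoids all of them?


Union bound: P[∪_{i=1}^{13} A_i] ≤ Σ_i P[A_i] ≤ 13·p = 13·(7/78) = 7/6.
Numerically: 7/6 ≈ 1.16667.
Is 7/6 < 1? NO.
Since the bound 7/6 is ≥ 1, the union bound is uninformative here; it does NOT by itself certify existence.

13·p = 7/6 ≈ 1.16667; existence NOT certified by the union bound.


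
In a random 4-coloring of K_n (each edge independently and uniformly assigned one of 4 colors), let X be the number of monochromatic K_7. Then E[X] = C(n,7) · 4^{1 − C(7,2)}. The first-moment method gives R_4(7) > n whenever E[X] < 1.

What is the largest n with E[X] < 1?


We need C(n, 7) · 4^{1 − 21} < 1, i.e. C(n, 7) < 4^{21 − 1} = 1099511627776.
Check values of n near the boundary:
  n = 174: C(174, 7) = 847879782984; 847879782984 < 1099511627776? YES
  n = 175: C(175, 7) = 883208107275; 883208107275 < 1099511627776? YES
  n = 176: C(176, 7) = 919790691600; 919790691600 < 1099511627776? YES
  n = 177: C(177, 7) = 957664425960; 957664425960 < 1099511627776? YES
  n = 178: C(178, 7) = 996867063280; 996867063280 < 1099511627776? YES
  n = 179: C(179, 7) = 1037437234460; 1037437234460 < 1099511627776? YES
  n = 180: C(180, 7) = 1079414463600; 1079414463600 < 1099511627776? YES
  n = 181: C(181, 7) = 1122839183400; 1122839183400 < 1099511627776? NO
  n = 182: C(182, 7) = 1167752750736; 1167752750736 < 1099511627776? NO
The largest n with C(n, 7) < 1099511627776 is n = 180 (where E[X] = 67463403975/68719476736 ≈ 0.982). Hence R_4(7) > 180, i.e. R_4(7) ≥ 181.

Largest n = 180; hence R_4(7) > 180.


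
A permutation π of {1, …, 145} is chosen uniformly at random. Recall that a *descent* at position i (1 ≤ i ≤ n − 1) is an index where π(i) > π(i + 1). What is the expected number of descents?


Write X = Σ X_I over i = 1, …, 144, with X_I the indicator of one descent.
There are 144 indicators.
For each fixed i, the pair (π(i), π(i+1)) is a uniformly random ordered pair of distinct values from {1, …, 145}; by symmetry P[π(i) > π(i+1)] = 1/2.
By linearity: E[X] = 144 · (1/2) = (145 − 1) · (1/2) = 72 ≈ 72.000.

E[X] = 72 = 72.000.


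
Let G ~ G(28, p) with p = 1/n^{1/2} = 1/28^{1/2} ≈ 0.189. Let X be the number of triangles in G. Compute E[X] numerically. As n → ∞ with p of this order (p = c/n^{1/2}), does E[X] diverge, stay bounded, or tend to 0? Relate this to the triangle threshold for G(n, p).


Number of potential triangles: C(28, 3) = 3276.
Each occurs with probability p³ ≈ (0.189)³ ≈ 6.74937e-03.
By linearity: E[X] = C(28, 3)·p³ ≈ 3276 · 6.74937e-03 ≈ 22.111.
Since α = 1/2 < 1, p = c/n^{1/2} ≫ 1/n is above the triangle threshold p ~ 1/n. Asymptotically E[X] ~ (c³/6)·n^{3(1−α)} = (1³/6)·n^{1.5} → ∞; triangles are abundant w.h.p.

E[X] ≈ 22.111; in regime p = Θ(1/n^{1/2}) E[X] diverges (above the triangle threshold p ~ 1/n).


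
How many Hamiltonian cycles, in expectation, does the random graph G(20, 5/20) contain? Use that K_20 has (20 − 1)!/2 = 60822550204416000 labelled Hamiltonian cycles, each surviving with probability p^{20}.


K_20 has (20 − 1)!/2 = 60822550204416000 labelled Hamiltonian cycles.
For each such Hamiltonian cycle H, let X_H = 1 if all 20 edges of H are present in G. Then P[X_H = 1] = p^{20} = (1/4)^{20} = 1/1099511627776.
By linearity of expectation: E[X] = Σ_H E[X_H] = 60822550204416000 · p^{20} = 60822550204416000 · 1/1099511627776 = 1856156927625/33554432.
Numerically: E[X] ≈ 55317.8.

E[X] = 60822550204416000 · (1/4)^{20} = 1856156927625/33554432 ≈ 55317.8.


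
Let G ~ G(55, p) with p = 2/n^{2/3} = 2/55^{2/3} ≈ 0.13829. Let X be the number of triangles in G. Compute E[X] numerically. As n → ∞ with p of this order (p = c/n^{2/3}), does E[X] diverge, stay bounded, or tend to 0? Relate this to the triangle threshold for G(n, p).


Number of potential triangles: C(55, 3) = 26235.
Each occurs with probability p³ ≈ (0.13829)³ ≈ 2.6446281e-03.
By linearity: E[X] = C(55, 3)·p³ ≈ 26235 · 2.6446281e-03 ≈ 69.38182.
Since α = 2/3 < 1, p = c/n^{2/3} ≫ 1/n is above the triangle threshold p ~ 1/n. Asymptotically E[X] ~ (c³/6)·n^{3(1−α)} = (2³/6)·n^{1} → ∞; triangles are abundant w.h.p.

E[X] ≈ 69.38182; in regime p = Θ(1/n^{2/3}) E[X] diverges (above the triangle threshold p ~ 1/n).


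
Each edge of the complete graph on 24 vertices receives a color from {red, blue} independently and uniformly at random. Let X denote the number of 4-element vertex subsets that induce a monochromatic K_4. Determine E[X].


Let X = Σ_S X_S over the C(24, 4) = 10626 subsets S of size 4, where X_S = 1 if the K_4 on S is monochromatic.
For a fixed S, the K_4 on S has C(4, 2) = 6 edges. P[all 6 edges red] = (1/2)^6, and likewise for blue, so P[monochromatic] = 2·(1/2)^6 = 2^{1 − 6} = 1/32.
Summing: E[X] = C(24, 4) · 2^{1 − 6} = 10626 · 1/32 = 5313/16.
Numerically: E[X] ≈ 332.0625.

E[X] = C(24,4)·2^(1−C(4,2)) = 5313/16 ≈ 332.0625.


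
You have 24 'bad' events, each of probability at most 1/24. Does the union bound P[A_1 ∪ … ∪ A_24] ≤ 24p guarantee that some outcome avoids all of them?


Union bound: P[∪_{i=1}^{24} A_i] ≤ Σ_i P[A_i] ≤ 24·p = 24·(1/24) = 1.
Numerically: 1 ≈ 1.0000000.
Is 1 < 1? NO.
Since the bound 1 is ≥ 1, the union bound is uninformative here; it does NOT by itself certify existence.

24·p = 1 ≈ 1.0000000; existence NOT certified by the union bound.


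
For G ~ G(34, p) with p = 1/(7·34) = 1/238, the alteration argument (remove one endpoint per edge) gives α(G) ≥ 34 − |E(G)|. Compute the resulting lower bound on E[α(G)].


E[|E(G)|] = C(34, 2)·p = 561 · (1/238) = 33/14.
E[α(G)] ≥ n − E[|E(G)|] = 34 − 33/14 = 443/14.
Numerically: ≈ 31.6429.
(This is only a lower bound; the true E[α(G)] may be larger.)

E[α(G)] ≥ 443/14 ≈ 31.6429.


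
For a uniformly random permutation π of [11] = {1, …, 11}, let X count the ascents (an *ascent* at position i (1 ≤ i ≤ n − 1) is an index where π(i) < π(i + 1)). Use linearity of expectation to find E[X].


Write X = Σ X_I over i = 1, …, 10, with X_I the indicator of one ascent.
There are 10 indicators.
For each fixed i, the pair (π(i), π(i+1)) is a uniformly random ordered pair of distinct values from {1, …, 11}; by symmetry P[π(i) < π(i+1)] = 1/2.
By linearity: E[X] = 10 · (1/2) = (11 − 1) · (1/2) = 5 ≈ 5.000.

E[X] = 5 = 5.000.


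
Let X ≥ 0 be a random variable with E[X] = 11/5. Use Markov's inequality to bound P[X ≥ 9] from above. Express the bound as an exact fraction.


μ = E[X] = 11/5, a = 9.
Markov: P[X ≥ 9] ≤ μ/a = (11/5)/9 = 11/45.
Numerically: ≈ 0.244.
(Since a = 9 > μ = 2.200, the bound 11/45 is < 1 and informative.)

P[X ≥ 9] ≤ 11/45 ≈ 0.244.


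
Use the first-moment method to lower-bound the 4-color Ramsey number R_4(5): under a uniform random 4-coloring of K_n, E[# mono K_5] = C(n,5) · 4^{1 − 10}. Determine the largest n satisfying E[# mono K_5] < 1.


We need C(n, 5) · 4^{1 − 10} < 1, i.e. C(n, 5) < 4^{10 − 1} = 262144.
Check values of n near the boundary:
  n = 32: C(32, 5) = 201376; 201376 < 262144? YES
  n = 33: C(33, 5) = 237336; 237336 < 262144? YES
  n = 34: C(34, 5) = 278256; 278256 < 262144? NO
  n = 35: C(35, 5) = 324632; 324632 < 262144? NO
  n = 36: C(36, 5) = 376992; 376992 < 262144? NO
The largest n with C(n, 5) < 262144 is n = 33 (where E[X] = 29667/32768 ≈ 0.9053650). Hence R_4(5) > 33, i.e. R_4(5) ≥ 34.

Largest n = 33; hence R_4(5) > 33.


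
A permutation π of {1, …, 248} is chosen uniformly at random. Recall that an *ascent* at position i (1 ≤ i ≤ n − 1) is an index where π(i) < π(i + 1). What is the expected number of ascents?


Write X = Σ X_I over i = 1, …, 247, with X_I the indicator of one ascent.
There are 247 indicators.
For each fixed i, the pair (π(i), π(i+1)) is a uniformly random ordered pair of distinct values from {1, …, 248}; by symmetry P[π(i) < π(i+1)] = 1/2.
By linearity: E[X] = 247 · (1/2) = (248 − 1) · (1/2) = 247/2 ≈ 123.50000.

E[X] = 247/2 = 123.50000.


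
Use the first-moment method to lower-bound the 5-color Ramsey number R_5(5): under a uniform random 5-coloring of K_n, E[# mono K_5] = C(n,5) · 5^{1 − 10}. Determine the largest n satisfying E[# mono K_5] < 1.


We need C(n, 5) · 5^{1 − 10} < 1, i.e. C(n, 5) < 5^{10 − 1} = 1953125.
Check values of n near the boundary:
  n = 45: C(45, 5) = 1221759; 1221759 < 1953125? YES
  n = 46: C(46, 5) = 1370754; 1370754 < 1953125? YES
  n = 47: C(47, 5) = 1533939; 1533939 < 1953125? YES
  n = 48: C(48, 5) = 1712304; 1712304 < 1953125? YES
  n = 49: C(49, 5) = 1906884; 1906884 < 1953125? YES
  n = 50: C(50, 5) = 2118760; 2118760 < 1953125? NO
  n = 51: C(51, 5) = 2349060; 2349060 < 1953125? NO
  n = 52: C(52, 5) = 2598960; 2598960 < 1953125? NO
The largest n with C(n, 5) < 1953125 is n = 49 (where E[X] = 1906884/1953125 ≈ 0.9763). Hence R_5(5) > 49, i.e. R_5(5) ≥ 50.

Largest n = 49; hence R_5(5) > 49.


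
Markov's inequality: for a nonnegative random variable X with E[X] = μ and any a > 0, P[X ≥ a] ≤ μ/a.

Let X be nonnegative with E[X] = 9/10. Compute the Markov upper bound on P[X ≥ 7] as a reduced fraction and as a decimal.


μ = E[X] = 9/10, a = 7.
Markov: P[X ≥ 7] ≤ μ/a = (9/10)/7 = 9/70.
Numerically: ≈ 0.12857.
(Since a = 7 > μ = 0.90000, the bound 9/70 is < 1 and informative.)

P[X ≥ 7] ≤ 9/70 ≈ 0.12857.


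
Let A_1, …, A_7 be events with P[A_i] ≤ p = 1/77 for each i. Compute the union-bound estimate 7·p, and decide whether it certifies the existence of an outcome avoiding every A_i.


Union bound: P[∪_{i=1}^{7} A_i] ≤ Σ_i P[A_i] ≤ 7·p = 7·(1/77) = 1/11.
Numerically: 1/11 ≈ 0.0909.
Is 1/11 < 1? YES.
Since P[∪ A_i] ≤ 1/11 < 1, the complement has P[∩ A_i^c] ≥ 1 − 1/11 = 10/11 > 0, so some outcome avoids every A_i.

7·p = 1/11 ≈ 0.0909; existence CERTIFIED by the union bound.


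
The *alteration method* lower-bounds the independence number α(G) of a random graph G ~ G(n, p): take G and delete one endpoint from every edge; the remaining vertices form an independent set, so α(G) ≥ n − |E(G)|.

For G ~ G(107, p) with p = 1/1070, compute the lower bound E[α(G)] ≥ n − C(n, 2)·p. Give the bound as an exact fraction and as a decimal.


E[|E(G)|] = C(107, 2)·p = 5671 · (1/1070) = 53/10.
E[α(G)] ≥ n − E[|E(G)|] = 107 − 53/10 = 1017/10.
Numerically: ≈ 101.70000.
(This is only a lower bound; the true E[α(G)] may be larger.)

E[α(G)] ≥ 1017/10 ≈ 101.70000.


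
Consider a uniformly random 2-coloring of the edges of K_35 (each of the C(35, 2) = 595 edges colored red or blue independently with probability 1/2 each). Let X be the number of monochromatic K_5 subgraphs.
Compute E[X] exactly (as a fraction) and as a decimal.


Let X = Σ_S X_S over the C(35, 5) = 324632 subsets S of size 5, where X_S = 1 if the K_5 on S is monochromatic.
For a fixed S, the K_5 on S has C(5, 2) = 10 edges. P[all 10 edges red] = (1/2)^10, and likewise for blue, so P[monochromatic] = 2·(1/2)^10 = 2^{1 − 10} = 1/512.
By linearity of expectation: E[X] = C(35, 5) · 2^{1 − 10} = 324632 · 1/512 = 40579/64.
Numerically: E[X] ≈ 634.0469.

E[X] = C(35,5)·2^(1−C(5,2)) = 40579/64 ≈ 634.0469.


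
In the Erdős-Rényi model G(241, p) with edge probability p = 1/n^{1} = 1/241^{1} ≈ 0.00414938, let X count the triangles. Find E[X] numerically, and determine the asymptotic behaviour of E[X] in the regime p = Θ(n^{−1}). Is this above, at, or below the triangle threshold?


Number of potential triangles: C(241, 3) = 2303960.
Each occurs with probability p³ ≈ (0.00414938)³ ≈ 7.14412216e-08.
By linearity: E[X] = C(241, 3)·p³ ≈ 2303960 · 7.14412216e-08 ≈ 0.164598.
Here α = 1, so p = 1/n is exactly at the triangle threshold p ~ 1/n. Asymptotically E[X] → c³/6 = 1³/6 = 1/6 ≈ 0.166667, a bounded constant. In this regime the triangle count is asymptotically Poisson(c³/6).

E[X] ≈ 0.164598; in regime p = Θ(1/n^{1}) E[X] stays bounded (at the triangle threshold p ~ 1/n).


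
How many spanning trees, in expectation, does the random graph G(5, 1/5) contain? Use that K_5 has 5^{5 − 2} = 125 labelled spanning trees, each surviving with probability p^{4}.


K_5 has 5^{5 − 2} = 125 labelled spanning trees.
For each such spanning tree H, let X_H = 1 if all 4 edges of H are present in G. Then P[X_H = 1] = p^{4} = (1/5)^{4} = 1/625.
Summing the indicators: E[X] = Σ_H E[X_H] = 125 · p^{4} = 125 · 1/625 = 1/5.
Numerically: E[X] ≈ 0.2.

E[X] = 125 · (1/5)^{4} = 1/5 ≈ 0.2.


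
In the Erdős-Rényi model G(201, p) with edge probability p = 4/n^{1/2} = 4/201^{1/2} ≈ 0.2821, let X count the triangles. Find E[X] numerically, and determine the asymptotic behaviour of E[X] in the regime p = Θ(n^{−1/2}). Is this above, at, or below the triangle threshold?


Number of potential triangles: C(201, 3) = 1333300.
Each occurs with probability p³ ≈ (0.2821)³ ≈ 2.245877e-02.
By linearity: E[X] = C(201, 3)·p³ ≈ 1333300 · 2.245877e-02 ≈ 29944.2725.
Since α = 1/2 < 1, p = c/n^{1/2} ≫ 1/n is above the triangle threshold p ~ 1/n. Asymptotically E[X] ~ (c³/6)·n^{3(1−α)} = (4³/6)·n^{1.5} → ∞; triangles are abundant w.h.p.

E[X] ≈ 29944.2725; in regime p = Θ(1/n^{1/2}) E[X] diverges (above the triangle threshold p ~ 1/n).


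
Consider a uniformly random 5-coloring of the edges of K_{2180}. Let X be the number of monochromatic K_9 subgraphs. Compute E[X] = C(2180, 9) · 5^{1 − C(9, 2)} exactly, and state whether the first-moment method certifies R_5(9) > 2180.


E[X] = C(2180, 9) · 5^{1 − 36} = 3014145651459519573444800 · 5^{−35} = 3014145651459519573444800/2910383045673370361328125.
As a reduced fraction: E[X] = 120565826058380782937792/116415321826934814453125 ≈ 1.0357.
Is E[X] < 1? NO.
Since E[X] ≥ 1, the first-moment bound is inconclusive at n = 2180; it does NOT by itself certify R_5(9) > 2180.

E[X] = 120565826058380782937792/116415321826934814453125 ≈ 1.0357; E[X] ≥ 1; first-moment method inconclusive here.


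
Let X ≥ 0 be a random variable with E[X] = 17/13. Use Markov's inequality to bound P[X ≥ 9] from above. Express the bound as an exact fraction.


μ = E[X] = 17/13, a = 9.
Markov: P[X ≥ 9] ≤ μ/a = (17/13)/9 = 17/117.
Numerically: ≈ 0.14530.
(Since a = 9 > μ = 1.30769, the bound 17/117 is < 1 and informative.)

P[X ≥ 9] ≤ 17/117 ≈ 0.14530.


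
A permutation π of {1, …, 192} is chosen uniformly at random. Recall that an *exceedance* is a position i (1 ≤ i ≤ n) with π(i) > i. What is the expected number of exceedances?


Write X = Σ_{i=1}^{192} X_i, where X_i = 1_{π(i) > i}.
For each fixed i, π(i) is uniform over {1, …, 192} (marginal of a uniform permutation), so P[π(i) > i] = (n − i)/n. Summing: Σ_{i=1}^{192} (n − i)/n = (0 + 1 + … + 191)/192 = 192(192 − 1)/(2·192) = (192 − 1)/2.
Hence E[X] = Σ_{i=1}^{192} (192 − i)/192 = 191/2 ≈ 95.500000.

E[X] = 191/2 = 95.500000.


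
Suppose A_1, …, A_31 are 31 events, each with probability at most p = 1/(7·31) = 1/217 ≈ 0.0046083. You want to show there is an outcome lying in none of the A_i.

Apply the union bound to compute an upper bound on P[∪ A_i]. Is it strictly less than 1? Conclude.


Union bound: P[∪_{i=1}^{31} A_i] ≤ Σ_i P[A_i] ≤ 31·p = 31·(1/217) = 1/7.
Numerically: 1/7 ≈ 0.1428571.
Is 1/7 < 1? YES.
Since P[∪ A_i] ≤ 1/7 < 1, the complement has P[∩ A_i^c] ≥ 1 − 1/7 = 6/7 > 0, so some outcome avoids every A_i.

31·p = 1/7 ≈ 0.1428571; existence CERTIFIED by the union bound.


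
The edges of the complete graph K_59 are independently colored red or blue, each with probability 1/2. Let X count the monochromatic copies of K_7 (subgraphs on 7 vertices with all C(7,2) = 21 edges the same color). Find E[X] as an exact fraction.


Let X = Σ_S X_S over the C(59, 7) = 341149446 subsets S of size 7, where X_S = 1 if the K_7 on S is monochromatic.
For a fixed S, the K_7 on S has C(7, 2) = 21 edges. P[all 21 edges red] = (1/2)^21, and likewise for blue, so P[monochromatic] = 2·(1/2)^21 = 2^{1 − 21} = 1/1048576.
By linearity of expectation: E[X] = C(59, 7) · 2^{1 − 21} = 341149446 · 1/1048576 = 170574723/524288.
Numerically: E[X] ≈ 325.34546.

E[X] = C(59,7)·2^(1−C(7,2)) = 170574723/524288 ≈ 325.34546.


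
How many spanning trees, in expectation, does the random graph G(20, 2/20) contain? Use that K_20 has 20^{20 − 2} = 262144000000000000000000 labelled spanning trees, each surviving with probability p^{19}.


K_20 has 20^{20 − 2} = 262144000000000000000000 labelled spanning trees.
For each such spanning tree H, let X_H = 1 if all 19 edges of H are present in G. Then P[X_H = 1] = p^{19} = (1/10)^{19} = 1/10000000000000000000.
Summing the indicators: E[X] = Σ_H E[X_H] = 262144000000000000000000 · p^{19} = 262144000000000000000000 · 1/10000000000000000000 = 131072/5.
Numerically: E[X] ≈ 2.621e+04.

E[X] = 262144000000000000000000 · (1/10)^{19} = 131072/5 ≈ 2.621e+04.


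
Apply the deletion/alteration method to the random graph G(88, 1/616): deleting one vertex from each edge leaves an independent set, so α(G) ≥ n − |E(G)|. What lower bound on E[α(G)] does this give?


E[|E(G)|] = C(88, 2)·p = 3828 · (1/616) = 87/14.
E[α(G)] ≥ n − E[|E(G)|] = 88 − 87/14 = 1145/14.
Numerically: ≈ 81.7857.
(This is only a lower bound; the true E[α(G)] may be larger.)

E[α(G)] ≥ 1145/14 ≈ 81.7857.


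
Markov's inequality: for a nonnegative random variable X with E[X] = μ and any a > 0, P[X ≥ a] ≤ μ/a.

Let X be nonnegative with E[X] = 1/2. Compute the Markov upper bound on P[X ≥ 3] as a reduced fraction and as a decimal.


μ = E[X] = 1/2, a = 3.
Markov: P[X ≥ 3] ≤ μ/a = (1/2)/3 = 1/6.
Numerically: ≈ 0.1667.
(Since a = 3 > μ = 0.5000, the bound 1/6 is < 1 and informative.)

P[X ≥ 3] ≤ 1/6 ≈ 0.1667.


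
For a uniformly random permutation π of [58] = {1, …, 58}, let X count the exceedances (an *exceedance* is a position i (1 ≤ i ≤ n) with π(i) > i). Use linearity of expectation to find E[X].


Write X = Σ_{i=1}^{58} X_i, where X_i = 1_{π(i) > i}.
For each fixed i, π(i) is uniform over {1, …, 58} (marginal of a uniform permutation), so P[π(i) > i] = (n − i)/n. Summing: Σ_{i=1}^{58} (n − i)/n = (0 + 1 + … + 57)/58 = 58(58 − 1)/(2·58) = (58 − 1)/2.
Hence E[X] = Σ_{i=1}^{58} (58 − i)/58 = 57/2 ≈ 28.500000.

E[X] = 57/2 = 28.500000.


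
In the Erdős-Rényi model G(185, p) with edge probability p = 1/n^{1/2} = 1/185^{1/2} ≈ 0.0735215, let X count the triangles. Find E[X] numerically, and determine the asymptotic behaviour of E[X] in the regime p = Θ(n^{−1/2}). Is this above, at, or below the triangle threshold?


Number of potential triangles: C(185, 3) = 1038220.
Each occurs with probability p³ ≈ (0.0735215)³ ≈ 3.97413309e-04.
By linearity: E[X] = C(185, 3)·p³ ≈ 1038220 · 3.97413309e-04 ≈ 412.602446.
Since α = 1/2 < 1, p = c/n^{1/2} ≫ 1/n is above the triangle threshold p ~ 1/n. Asymptotically E[X] ~ (c³/6)·n^{3(1−α)} = (1³/6)·n^{1.5} → ∞; triangles are abundant w.h.p.

E[X] ≈ 412.602446; in regime p = Θ(1/n^{1/2}) E[X] diverges (above the triangle threshold p ~ 1/n).


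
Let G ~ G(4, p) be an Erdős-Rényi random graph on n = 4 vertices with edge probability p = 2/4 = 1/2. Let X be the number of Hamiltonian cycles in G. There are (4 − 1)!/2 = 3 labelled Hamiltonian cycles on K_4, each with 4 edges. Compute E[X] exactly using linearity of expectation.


K_4 has (4 − 1)!/2 = 3 labelled Hamiltonian cycles.
For each such Hamiltonian cycle H, let X_H = 1 if all 4 edges of H are present in G. Then P[X_H = 1] = p^{4} = (1/2)^{4} = 1/16.
By linearity: E[X] = Σ_H E[X_H] = 3 · p^{4} = 3 · 1/16 = 3/16.
Numerically: E[X] ≈ 0.1875.

E[X] = 3 · (1/2)^{4} = 3/16 ≈ 0.1875.


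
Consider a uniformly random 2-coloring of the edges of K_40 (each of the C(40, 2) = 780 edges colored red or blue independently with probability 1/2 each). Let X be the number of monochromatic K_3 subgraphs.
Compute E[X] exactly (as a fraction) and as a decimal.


Let X = Σ_S X_S over the C(40, 3) = 9880 subsets S of size 3, where X_S = 1 if the K_3 on S is monochromatic.
For a fixed S, the K_3 on S has C(3, 2) = 3 edges. P[all 3 edges red] = (1/2)^3, and likewise for blue, so P[monochromatic] = 2·(1/2)^3 = 2^{1 − 3} = 1/4.
By linearity: E[X] = C(40, 3) · 2^{1 − 3} = 9880 · 1/4 = 2470.
Numerically: E[X] ≈ 2470.000000.

E[X] = C(40,3)·2^(1−C(3,2)) = 2470 ≈ 2470.000000.


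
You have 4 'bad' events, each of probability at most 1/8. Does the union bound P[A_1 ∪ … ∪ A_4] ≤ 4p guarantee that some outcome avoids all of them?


Union bound: P[∪_{i=1}^{4} A_i] ≤ Σ_i P[A_i] ≤ 4·p = 4·(1/8) = 1/2.
Numerically: 1/2 ≈ 0.50000.
Is 1/2 < 1? YES.
Since P[∪ A_i] ≤ 1/2 < 1, the complement has P[∩ A_i^c] ≥ 1 − 1/2 = 1/2 > 0, so some outcome avoids every A_i.

4·p = 1/2 ≈ 0.50000; existence CERTIFIED by the union bound.


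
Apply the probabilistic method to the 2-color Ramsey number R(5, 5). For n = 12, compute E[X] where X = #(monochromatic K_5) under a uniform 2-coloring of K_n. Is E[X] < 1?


E[X] = C(12, 5) · 2^{1 − 10} = 792 · 2^{−9} = 792/512.
As a reduced fraction: E[X] = 99/64 ≈ 1.5469.
Is E[X] < 1? NO.
Since E[X] ≥ 1, the first-moment bound is inconclusive at n = 12; it does NOT by itself certify R(5, 5) > 12.

E[X] = 99/64 ≈ 1.5469; E[X] ≥ 1; first-moment method inconclusive here.


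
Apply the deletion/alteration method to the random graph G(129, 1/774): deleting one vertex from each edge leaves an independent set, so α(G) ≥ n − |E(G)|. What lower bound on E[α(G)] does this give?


E[|E(G)|] = C(129, 2)·p = 8256 · (1/774) = 32/3.
E[α(G)] ≥ n − E[|E(G)|] = 129 − 32/3 = 355/3.
Numerically: ≈ 118.333.
(This is only a lower bound; the true E[α(G)] may be larger.)

E[α(G)] ≥ 355/3 ≈ 118.333.


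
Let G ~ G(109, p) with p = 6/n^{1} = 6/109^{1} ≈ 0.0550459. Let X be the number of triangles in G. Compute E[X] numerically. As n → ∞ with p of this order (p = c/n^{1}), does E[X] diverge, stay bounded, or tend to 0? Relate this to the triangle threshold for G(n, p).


Number of potential triangles: C(109, 3) = 209934.
Each occurs with probability p³ ≈ (0.0550459)³ ≈ 1.66791632e-04.
By linearity: E[X] = C(109, 3)·p³ ≈ 209934 · 1.66791632e-04 ≈ 35.015234.
Here α = 1, so p = 6/n is exactly at the triangle threshold p ~ 1/n. Asymptotically E[X] → c³/6 = 6³/6 = 36 ≈ 36.000000, a bounded constant. In this regime the triangle count is asymptotically Poisson(c³/6).

E[X] ≈ 35.015234; in regime p = Θ(1/n^{1}) E[X] stays bounded (at the triangle threshold p ~ 1/n).


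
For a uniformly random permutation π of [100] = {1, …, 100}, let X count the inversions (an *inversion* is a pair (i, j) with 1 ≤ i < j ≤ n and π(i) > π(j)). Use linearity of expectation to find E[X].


Write X = Σ X_I over the C(100, 2) = 4950 pairs i < j, with X_I the indicator of one inversion.
There are 4950 indicators.
For each fixed pair i < j, the values π(i) and π(j) are two distinct elements of {1, …, 100} in uniformly random order; by symmetry P[π(i) > π(j)] = 1/2.
By linearity: E[X] = 4950 · (1/2) = C(100, 2) · (1/2) = 4950/2 = 2475 ≈ 2475.000000.

E[X] = 2475 = 2475.000000.


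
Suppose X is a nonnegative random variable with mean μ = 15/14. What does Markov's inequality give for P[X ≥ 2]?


μ = E[X] = 15/14, a = 2.
Markov: P[X ≥ 2] ≤ μ/a = (15/14)/2 = 15/28.
Numerically: ≈ 0.535714.
(Since a = 2 > μ = 1.071429, the bound 15/28 is < 1 and informative.)

P[X ≥ 2] ≤ 15/28 ≈ 0.535714.


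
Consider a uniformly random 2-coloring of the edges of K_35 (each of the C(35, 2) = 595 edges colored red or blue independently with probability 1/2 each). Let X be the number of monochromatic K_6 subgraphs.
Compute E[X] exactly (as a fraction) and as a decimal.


Let X = Σ_S X_S over the C(35, 6) = 1623160 subsets S of size 6, where X_S = 1 if the K_6 on S is monochromatic.
For a fixed S, the K_6 on S has C(6, 2) = 15 edges. P[all 15 edges red] = (1/2)^15, and likewise for blue, so P[monochromatic] = 2·(1/2)^15 = 2^{1 − 15} = 1/16384.
By linearity: E[X] = C(35, 6) · 2^{1 − 15} = 1623160 · 1/16384 = 202895/2048.
Numerically: E[X] ≈ 99.06982.

E[X] = C(35,6)·2^(1−C(6,2)) = 202895/2048 ≈ 99.06982.


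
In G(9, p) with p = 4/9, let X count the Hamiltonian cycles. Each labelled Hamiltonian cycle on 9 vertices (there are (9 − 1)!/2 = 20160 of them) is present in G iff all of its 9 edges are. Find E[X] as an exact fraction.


K_9 has (9 − 1)!/2 = 20160 labelled Hamiltonian cycles.
For each such Hamiltonian cycle H, let X_H = 1 if all 9 edges of H are present in G. Then P[X_H = 1] = p^{9} = (4/9)^{9} = 262144/387420489.
By linearity: E[X] = Σ_H E[X_H] = 20160 · p^{9} = 20160 · 262144/387420489 = 587202560/43046721.
Numerically: E[X] ≈ 13.6.

E[X] = 20160 · (4/9)^{9} = 587202560/43046721 ≈ 13.6.


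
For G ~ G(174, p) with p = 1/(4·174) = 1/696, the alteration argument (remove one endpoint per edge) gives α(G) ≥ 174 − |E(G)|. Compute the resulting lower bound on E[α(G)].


E[|E(G)|] = C(174, 2)·p = 15051 · (1/696) = 173/8.
E[α(G)] ≥ n − E[|E(G)|] = 174 − 173/8 = 1219/8.
Numerically: ≈ 152.3750.
(This is only a lower bound; the true E[α(G)] may be larger.)

E[α(G)] ≥ 1219/8 ≈ 152.3750.


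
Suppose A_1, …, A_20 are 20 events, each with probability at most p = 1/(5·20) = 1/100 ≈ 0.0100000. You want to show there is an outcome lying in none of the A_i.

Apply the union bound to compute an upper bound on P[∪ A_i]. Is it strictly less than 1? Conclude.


Union bound: P[∪_{i=1}^{20} A_i] ≤ Σ_i P[A_i] ≤ 20·p = 20·(1/100) = 1/5.
Numerically: 1/5 ≈ 0.2000000.
Is 1/5 < 1? YES.
Since P[∪ A_i] ≤ 1/5 < 1, the complement has P[∩ A_i^c] ≥ 1 − 1/5 = 4/5 > 0, so some outcome avoids every A_i.

20·p = 1/5 ≈ 0.2000000; existence CERTIFIED by the union bound.


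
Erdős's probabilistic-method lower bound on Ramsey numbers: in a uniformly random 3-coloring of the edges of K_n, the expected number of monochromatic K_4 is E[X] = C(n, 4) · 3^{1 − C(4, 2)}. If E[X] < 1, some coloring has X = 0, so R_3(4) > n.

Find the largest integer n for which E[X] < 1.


We need C(n, 4) · 3^{1 − 6} < 1, i.e. C(n, 4) < 3^{6 − 1} = 243.
Check values of n near the boundary:
  n = 9: C(9, 4) = 126; 126 < 243? YES
  n = 10: C(10, 4) = 210; 210 < 243? YES
  n = 11: C(11, 4) = 330; 330 < 243? NO
  n = 12: C(12, 4) = 495; 495 < 243? NO
  n = 13: C(13, 4) = 715; 715 < 243? NO
The largest n with C(n, 4) < 243 is n = 10 (where E[X] = 70/81 ≈ 0.86420). Hence R_3(4) > 10, i.e. R_3(4) ≥ 11.

Largest n = 10; hence R_3(4) > 10.


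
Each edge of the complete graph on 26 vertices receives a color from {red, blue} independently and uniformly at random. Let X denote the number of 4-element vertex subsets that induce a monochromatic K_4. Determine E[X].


Let X = Σ_S X_S over the C(26, 4) = 14950 subsets S of size 4, where X_S = 1 if the K_4 on S is monochromatic.
For a fixed S, the K_4 on S has C(4, 2) = 6 edges. P[all 6 edges red] = (1/2)^6, and likewise for blue, so P[monochromatic] = 2·(1/2)^6 = 2^{1 − 6} = 1/32.
By linearity: E[X] = C(26, 4) · 2^{1 − 6} = 14950 · 1/32 = 7475/16.
Numerically: E[X] ≈ 467.187500.

E[X] = C(26,4)·2^(1−C(4,2)) = 7475/16 ≈ 467.187500.


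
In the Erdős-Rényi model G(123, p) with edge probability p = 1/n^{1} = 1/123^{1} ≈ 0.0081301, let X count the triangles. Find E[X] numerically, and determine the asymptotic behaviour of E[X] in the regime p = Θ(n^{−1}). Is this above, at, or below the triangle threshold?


Number of potential triangles: C(123, 3) = 302621.
Each occurs with probability p³ ≈ (0.0081301)³ ≈ 5.3738392e-07.
By linearity: E[X] = C(123, 3)·p³ ≈ 302621 · 5.3738392e-07 ≈ 0.16262.
Here α = 1, so p = 1/n is exactly at the triangle threshold p ~ 1/n. Asymptotically E[X] → c³/6 = 1³/6 = 1/6 ≈ 0.16667, a bounded constant. In this regime the triangle count is asymptotically Poisson(c³/6).

E[X] ≈ 0.16262; in regime p = Θ(1/n^{1}) E[X] stays bounded (at the triangle threshold p ~ 1/n).


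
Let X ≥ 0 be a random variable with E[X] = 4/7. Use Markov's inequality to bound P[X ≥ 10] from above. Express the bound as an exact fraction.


μ = E[X] = 4/7, a = 10.
Markov: P[X ≥ 10] ≤ μ/a = (4/7)/10 = 2/35.
Numerically: ≈ 0.057.
(Since a = 10 > μ = 0.571, the bound 2/35 is < 1 and informative.)

P[X ≥ 10] ≤ 2/35 ≈ 0.057.


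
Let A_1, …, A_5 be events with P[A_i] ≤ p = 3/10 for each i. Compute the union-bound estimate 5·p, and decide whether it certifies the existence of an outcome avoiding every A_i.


Union bound: P[∪_{i=1}^{5} A_i] ≤ Σ_i P[A_i] ≤ 5·p = 5·(3/10) = 3/2.
Numerically: 3/2 ≈ 1.500.
Is 3/2 < 1? NO.
Since the bound 3/2 is ≥ 1, the union bound is uninformative here; it does NOT by itself certify existence.

5·p = 3/2 ≈ 1.500; existence NOT certified by the union bound.


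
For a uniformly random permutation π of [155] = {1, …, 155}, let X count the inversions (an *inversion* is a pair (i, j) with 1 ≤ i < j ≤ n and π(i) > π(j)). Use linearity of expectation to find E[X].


Write X = Σ X_I over the C(155, 2) = 11935 pairs i < j, with X_I the indicator of one inversion.
There are 11935 indicators.
For each fixed pair i < j, the values π(i) and π(j) are two distinct elements of {1, …, 155} in uniformly random order; by symmetry P[π(i) > π(j)] = 1/2.
By linearity: E[X] = 11935 · (1/2) = C(155, 2) · (1/2) = 11935/2 = 11935/2 ≈ 5967.500000.

E[X] = 11935/2 = 5967.500000.


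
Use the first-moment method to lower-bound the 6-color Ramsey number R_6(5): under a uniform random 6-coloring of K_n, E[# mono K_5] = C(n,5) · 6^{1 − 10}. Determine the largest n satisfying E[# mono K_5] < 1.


We need C(n, 5) · 6^{1 − 10} < 1, i.e. C(n, 5) < 6^{10 − 1} = 10077696.
Check values of n near the boundary:
  n = 62: C(62, 5) = 6471002; 6471002 < 10077696? YES
  n = 63: C(63, 5) = 7028847; 7028847 < 10077696? YES
  n = 64: C(64, 5) = 7624512; 7624512 < 10077696? YES
  n = 65: C(65, 5) = 8259888; 8259888 < 10077696? YES
  n = 66: C(66, 5) = 8936928; 8936928 < 10077696? YES
  n = 67: C(67, 5) = 9657648; 9657648 < 10077696? YES
  n = 68: C(68, 5) = 10424128; 10424128 < 10077696? NO
The largest n with C(n, 5) < 10077696 is n = 67 (where E[X] = 67067/69984 ≈ 0.9583190). Hence R_6(5) > 67, i.e. R_6(5) ≥ 68.

Largest n = 67; hence R_6(5) > 67.


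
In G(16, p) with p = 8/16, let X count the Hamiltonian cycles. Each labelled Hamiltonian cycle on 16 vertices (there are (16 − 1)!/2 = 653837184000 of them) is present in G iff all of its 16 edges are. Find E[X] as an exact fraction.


K_16 has (16 − 1)!/2 = 653837184000 labelled Hamiltonian cycles.
For each such Hamiltonian cycle H, let X_H = 1 if all 16 edges of H are present in G. Then P[X_H = 1] = p^{16} = (1/2)^{16} = 1/65536.
Summing the indicators: E[X] = Σ_H E[X_H] = 653837184000 · p^{16} = 653837184000 · 1/65536 = 638512875/64.
Numerically: E[X] ≈ 9.9768e+06.

E[X] = 653837184000 · (1/2)^{16} = 638512875/64 ≈ 9.9768e+06.


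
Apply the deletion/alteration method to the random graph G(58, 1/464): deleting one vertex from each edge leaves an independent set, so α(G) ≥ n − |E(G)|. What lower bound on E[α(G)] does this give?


E[|E(G)|] = C(58, 2)·p = 1653 · (1/464) = 57/16.
E[α(G)] ≥ n − E[|E(G)|] = 58 − 57/16 = 871/16.
Numerically: ≈ 54.437500.
(This is only a lower bound; the true E[α(G)] may be larger.)

E[α(G)] ≥ 871/16 ≈ 54.437500.


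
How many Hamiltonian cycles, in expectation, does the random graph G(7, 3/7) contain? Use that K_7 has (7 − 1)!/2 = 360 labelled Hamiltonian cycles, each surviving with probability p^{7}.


K_7 has (7 − 1)!/2 = 360 labelled Hamiltonian cycles.
For each such Hamiltonian cycle H, let X_H = 1 if all 7 edges of H are present in G. Then P[X_H = 1] = p^{7} = (3/7)^{7} = 2187/823543.
By linearity of expectation: E[X] = Σ_H E[X_H] = 360 · p^{7} = 360 · 2187/823543 = 787320/823543.
Numerically: E[X] ≈ 0.956016.

E[X] = 360 · (3/7)^{7} = 787320/823543 ≈ 0.956016.


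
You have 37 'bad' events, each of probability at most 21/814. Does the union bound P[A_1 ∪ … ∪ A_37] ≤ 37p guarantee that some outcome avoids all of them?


Union bound: P[∪_{i=1}^{37} A_i] ≤ Σ_i P[A_i] ≤ 37·p = 37·(21/814) = 21/22.
Numerically: 21/22 ≈ 0.9545.
Is 21/22 < 1? YES.
Since P[∪ A_i] ≤ 21/22 < 1, the complement has P[∩ A_i^c] ≥ 1 − 21/22 = 1/22 > 0, so some outcome avoids every A_i.

37·p = 21/22 ≈ 0.9545; existence CERTIFIED by the union bound.


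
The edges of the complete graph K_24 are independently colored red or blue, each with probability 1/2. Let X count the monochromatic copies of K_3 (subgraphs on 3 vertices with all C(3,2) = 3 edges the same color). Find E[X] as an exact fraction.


Let X = Σ_S X_S over the C(24, 3) = 2024 subsets S of size 3, where X_S = 1 if the K_3 on S is monochromatic.
For a fixed S, the K_3 on S has C(3, 2) = 3 edges. P[all 3 edges red] = (1/2)^3, and likewise for blue, so P[monochromatic] = 2·(1/2)^3 = 2^{1 − 3} = 1/4.
By linearity: E[X] = C(24, 3) · 2^{1 − 3} = 2024 · 1/4 = 506.
Numerically: E[X] ≈ 506.000000.

E[X] = C(24,3)·2^(1−C(3,2)) = 506 ≈ 506.000000.


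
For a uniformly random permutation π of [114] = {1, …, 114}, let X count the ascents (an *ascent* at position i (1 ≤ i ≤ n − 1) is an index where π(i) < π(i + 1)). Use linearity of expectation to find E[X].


Write X = Σ X_I over i = 1, …, 113, with X_I the indicator of one ascent.
There are 113 indicators.
For each fixed i, the pair (π(i), π(i+1)) is a uniformly random ordered pair of distinct values from {1, …, 114}; by symmetry P[π(i) < π(i+1)] = 1/2.
By linearity: E[X] = 113 · (1/2) = (114 − 1) · (1/2) = 113/2 ≈ 56.50000.

E[X] = 113/2 = 56.50000.


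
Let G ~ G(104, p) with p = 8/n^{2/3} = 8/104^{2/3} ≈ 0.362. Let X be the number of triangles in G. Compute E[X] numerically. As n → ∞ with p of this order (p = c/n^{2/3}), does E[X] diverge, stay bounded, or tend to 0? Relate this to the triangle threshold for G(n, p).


Number of potential triangles: C(104, 3) = 182104.
Each occurs with probability p³ ≈ (0.362)³ ≈ 4.73373e-02.
By linearity: E[X] = C(104, 3)·p³ ≈ 182104 · 4.73373e-02 ≈ 8620.308.
Since α = 2/3 < 1, p = c/n^{2/3} ≫ 1/n is above the triangle threshold p ~ 1/n. Asymptotically E[X] ~ (c³/6)·n^{3(1−α)} = (8³/6)·n^{1} → ∞; triangles are abundant w.h.p.

E[X] ≈ 8620.308; in regime p = Θ(1/n^{2/3}) E[X] diverges (above the triangle threshold p ~ 1/n).


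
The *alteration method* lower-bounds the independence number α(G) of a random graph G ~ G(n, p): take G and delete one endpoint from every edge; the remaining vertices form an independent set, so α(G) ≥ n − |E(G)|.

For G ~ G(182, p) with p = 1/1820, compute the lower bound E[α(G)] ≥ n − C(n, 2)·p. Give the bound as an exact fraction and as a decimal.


E[|E(G)|] = C(182, 2)·p = 16471 · (1/1820) = 181/20.
E[α(G)] ≥ n − E[|E(G)|] = 182 − 181/20 = 3459/20.
Numerically: ≈ 172.95000.
(This is only a lower bound; the true E[α(G)] may be larger.)

E[α(G)] ≥ 3459/20 ≈ 172.95000.


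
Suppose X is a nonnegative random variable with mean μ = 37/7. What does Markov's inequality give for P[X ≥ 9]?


μ = E[X] = 37/7, a = 9.
Markov: P[X ≥ 9] ≤ μ/a = (37/7)/9 = 37/63.
Numerically: ≈ 0.5873.
(Since a = 9 > μ = 5.2857, the bound 37/63 is < 1 and informative.)

P[X ≥ 9] ≤ 37/63 ≈ 0.5873.


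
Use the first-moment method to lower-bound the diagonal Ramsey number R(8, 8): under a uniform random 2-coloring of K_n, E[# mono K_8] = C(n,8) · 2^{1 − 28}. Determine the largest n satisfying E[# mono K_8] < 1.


We need C(n, 8) · 2^{1 − 28} < 1, i.e. C(n, 8) < 2^{28 − 1} = 134217728.
Check values of n near the boundary:
  n = 36: C(36, 8) = 30260340; 30260340 < 134217728? YES
  n = 37: C(37, 8) = 38608020; 38608020 < 134217728? YES
  n = 38: C(38, 8) = 48903492; 48903492 < 134217728? YES
  n = 39: C(39, 8) = 61523748; 61523748 < 134217728? YES
  n = 40: C(40, 8) = 76904685; 76904685 < 134217728? YES
  n = 41: C(41, 8) = 95548245; 95548245 < 134217728? YES
  n = 42: C(42, 8) = 118030185; 118030185 < 134217728? YES
  n = 43: C(43, 8) = 145008513; 145008513 < 134217728? NO
The largest n with C(n, 8) < 134217728 is n = 42 (where E[X] = 118030185/134217728 ≈ 0.879). Hence R(8, 8) > 42, i.e. R(8, 8) ≥ 43.

Largest n = 42; hence R(8, 8) > 42.


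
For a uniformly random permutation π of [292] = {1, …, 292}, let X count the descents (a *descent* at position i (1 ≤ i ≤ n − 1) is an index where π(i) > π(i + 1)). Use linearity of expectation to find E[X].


Write X = Σ X_I over i = 1, …, 291, with X_I the indicator of one descent.
There are 291 indicators.
For each fixed i, the pair (π(i), π(i+1)) is a uniformly random ordered pair of distinct values from {1, …, 292}; by symmetry P[π(i) > π(i+1)] = 1/2.
By linearity: E[X] = 291 · (1/2) = (292 − 1) · (1/2) = 291/2 ≈ 145.500000.

E[X] = 291/2 = 145.500000.


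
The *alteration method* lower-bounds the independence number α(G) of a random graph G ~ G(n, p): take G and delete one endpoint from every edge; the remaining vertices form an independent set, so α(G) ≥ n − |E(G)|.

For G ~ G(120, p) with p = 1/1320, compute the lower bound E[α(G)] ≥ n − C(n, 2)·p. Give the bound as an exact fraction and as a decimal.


E[|E(G)|] = C(120, 2)·p = 7140 · (1/1320) = 119/22.
E[α(G)] ≥ n − E[|E(G)|] = 120 − 119/22 = 2521/22.
Numerically: ≈ 114.590909.
(This is only a lower bound; the true E[α(G)] may be larger.)

E[α(G)] ≥ 2521/22 ≈ 114.590909.
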